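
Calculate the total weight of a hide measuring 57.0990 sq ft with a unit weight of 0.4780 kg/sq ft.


Formula: Weight = area * weight_per_sqft
Substituting: Weight = 57.0990 * 0.4780
Result: 27.2933 kg


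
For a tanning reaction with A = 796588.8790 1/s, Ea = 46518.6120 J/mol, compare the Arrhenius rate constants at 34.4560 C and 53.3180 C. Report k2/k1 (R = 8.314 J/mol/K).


T1 = 34.4560 + 273.15 = 307.6060 K; T2 = 53.3180 + 273.15 = 326.4680 K
k1 = A * exp(-Ea/(R*T1)) = 796588.8790 * exp(-46518.6120/(8.314*307.6060)) = 0.0100372 1/s
k2 = A * exp(-Ea/(R*T2)) = 796588.8790 * exp(-46518.6120/(8.314*326.4680)) = 0.0287092 1/s
k2/k1 = 0.0287092 / 0.0100372 = 2.8603


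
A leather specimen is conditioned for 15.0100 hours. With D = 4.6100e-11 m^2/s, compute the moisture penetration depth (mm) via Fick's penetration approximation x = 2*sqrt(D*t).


t = 15.0100 hr * 3600 = 54036.0000 s
D * t = 4.6100e-11 * 54036.0000 = 2.4911e-06
x = 2 * sqrt(D*t) = 2 * sqrt(2.4911e-06) = 0.00315662 m = 3.1566 mm


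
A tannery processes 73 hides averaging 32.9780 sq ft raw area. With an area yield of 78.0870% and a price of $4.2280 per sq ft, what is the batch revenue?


Raw_total = N * avg_area = 73 * 32.9780 = 2407.3940 sq ft
Finished = Raw_total * yield / 100 = 2407.3940 * 78.0870 / 100 = 1879.8618 sq ft
Value = Finished * price = 1879.8618 * 4.2280 = 7948.0555 $


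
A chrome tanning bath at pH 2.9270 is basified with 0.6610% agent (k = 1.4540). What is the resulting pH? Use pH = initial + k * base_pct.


Formula: pH_final = pH_initial + k * base_pct
Substituting: pH_final = 2.9270 + 1.4540 * 0.6610
Result: 3.8881


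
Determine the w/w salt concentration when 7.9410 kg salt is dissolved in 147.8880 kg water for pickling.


Formula: Conc = salt / (water + salt) * 100
Substituting: Conc = 7.9410 / (147.8880 + 7.9410) * 100
Result: 5.0960 %


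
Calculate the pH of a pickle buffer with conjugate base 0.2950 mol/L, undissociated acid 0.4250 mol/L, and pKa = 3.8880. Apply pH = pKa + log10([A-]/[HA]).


ratio = [A-] / [HA] = 0.2950 / 0.4250 = 0.6941
log10(ratio) = -0.1586
pH = pKa + log10(ratio) = 3.8880 - 0.1586 = 3.7294


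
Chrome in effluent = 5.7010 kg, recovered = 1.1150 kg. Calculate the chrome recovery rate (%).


Formula: Recovery = recovered / input * 100
Substituting: Recovery = 1.1150 / 5.7010 * 100
Result: 19.5580 %


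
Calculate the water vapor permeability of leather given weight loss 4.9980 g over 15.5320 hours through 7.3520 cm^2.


Formula: WVP = loss / (area * time)
Substituting: WVP = 4.9980 / (7.3520 * 15.5320)
Result: 0.0437687 g/(cm^2*hr)


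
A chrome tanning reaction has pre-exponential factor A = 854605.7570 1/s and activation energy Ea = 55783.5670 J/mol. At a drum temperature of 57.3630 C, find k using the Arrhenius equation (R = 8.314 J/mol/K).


T_K = T_C + 273.15 = 57.3630 + 273.15 = 330.5130 K
exponent = -Ea / (R * T_K) = -55783.5670 / (8.314 * 330.5130) = -20.3005
k = A * exp(exponent) = 854605.7570 * exp(-20.3005) = 0.00130422 1/s


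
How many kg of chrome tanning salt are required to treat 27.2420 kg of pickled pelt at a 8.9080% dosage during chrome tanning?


Formula: Chrome = substrate * pct / 100
Substituting: Chrome = 27.2420 * 8.9080 / 100
Result: 2.4267 kg


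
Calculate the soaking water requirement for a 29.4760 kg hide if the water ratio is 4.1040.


Formula: Water = hide_weight * ratio
Substituting: Water = 29.4760 * 4.1040
Result: 120.9695 kg


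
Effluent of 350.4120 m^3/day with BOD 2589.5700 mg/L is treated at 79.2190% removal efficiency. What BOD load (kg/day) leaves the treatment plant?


Load_in = volume * conc / 1000 = 350.4120 * 2589.5700 / 1000 = 907.4164 kg/day
Removed = Load_in * eff / 100 = 907.4164 * 79.2190 / 100 = 718.8462 kg/day
Load_out = Load_in - Removed = 907.4164 - 718.8462 = 188.5702 kg/day


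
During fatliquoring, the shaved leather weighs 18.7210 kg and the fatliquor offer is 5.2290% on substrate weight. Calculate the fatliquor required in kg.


Formula: Fat = substrate * pct / 100
Substituting: Fat = 18.7210 * 5.2290 / 100
Result: 0.9789 kg


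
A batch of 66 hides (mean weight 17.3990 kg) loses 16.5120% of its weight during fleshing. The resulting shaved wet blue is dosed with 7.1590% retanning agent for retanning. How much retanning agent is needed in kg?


Total_raw = N * avg_wt = 66 * 17.3990 = 1148.3340 kg
Substrate = Total_raw * (1 - loss/100) = 1148.3340 * (1 - 16.5120/100) = 958.7211 kg
Retan = Substrate * pct / 100 = 958.7211 * 7.1590 / 100 = 68.6348 kg


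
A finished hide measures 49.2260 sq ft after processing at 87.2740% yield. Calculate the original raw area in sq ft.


Formula: raw = finished * 100 / yield
Substituting: raw = 49.2260 * 100 / 87.2740
Result: 56.4040 sq ft


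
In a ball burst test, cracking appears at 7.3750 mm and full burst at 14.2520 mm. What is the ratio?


Formula: Ratio = crack / burst
Substituting: Ratio = 7.3750 / 14.2520
Result: 0.5175


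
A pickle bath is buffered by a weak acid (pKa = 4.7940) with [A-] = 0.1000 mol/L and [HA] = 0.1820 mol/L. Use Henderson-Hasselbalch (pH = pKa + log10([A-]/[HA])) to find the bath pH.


ratio = [A-] / [HA] = 0.1000 / 0.1820 = 0.5495
log10(ratio) = -0.2601
pH = pKa + log10(ratio) = 4.7940 - 0.2601 = 4.5339


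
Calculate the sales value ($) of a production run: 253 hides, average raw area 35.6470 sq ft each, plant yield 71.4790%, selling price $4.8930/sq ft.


Raw_total = N * avg_area = 253 * 35.6470 = 9018.6910 sq ft
Finished = Raw_total * yield / 100 = 9018.6910 * 71.4790 / 100 = 6446.4701 sq ft
Value = Finished * price = 6446.4701 * 4.8930 = 31542.5784 $


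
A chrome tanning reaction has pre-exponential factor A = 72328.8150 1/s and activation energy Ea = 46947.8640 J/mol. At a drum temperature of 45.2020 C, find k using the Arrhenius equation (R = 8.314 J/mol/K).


T_K = T_C + 273.15 = 45.2020 + 273.15 = 318.3520 K
exponent = -Ea / (R * T_K) = -46947.8640 / (8.314 * 318.3520) = -17.7377
k = A * exp(exponent) = 72328.8150 * exp(-17.7377) = 0.00143189 1/s


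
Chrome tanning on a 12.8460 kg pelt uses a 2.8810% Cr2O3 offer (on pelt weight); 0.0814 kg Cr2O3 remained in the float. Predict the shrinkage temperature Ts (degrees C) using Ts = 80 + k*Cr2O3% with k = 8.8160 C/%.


Offered = pelt * offer_pct / 100 = 12.8460 * 2.8810 / 100 = 0.3701 kg
Uptake = offered - residual = 0.3701 - 0.0814 = 0.2887 kg
Cr2O3% on pelt = uptake / pelt * 100 = 0.2887 / 12.8460 * 100 = 2.2473 %
Ts = 80 + k * Cr2O3% = 80 + 8.8160 * 2.2473 = 99.8125 C


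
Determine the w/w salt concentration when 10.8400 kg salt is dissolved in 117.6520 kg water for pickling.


Formula: Conc = salt / (water + salt) * 100
Substituting: Conc = 10.8400 / (117.6520 + 10.8400) * 100
Result: 8.4363 %


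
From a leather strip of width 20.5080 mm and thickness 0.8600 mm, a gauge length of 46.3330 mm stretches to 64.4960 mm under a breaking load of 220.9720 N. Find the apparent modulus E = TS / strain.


TS = F / (w * t) = 220.9720 / (20.5080 * 0.8600) = 12.5290 N/mm^2
strain = (Lf - L0) / L0 = (64.4960 - 46.3330) / 46.3330 = 0.3920
E = TS / strain = 12.5290 / 0.3920 = 31.9609 N/mm^2


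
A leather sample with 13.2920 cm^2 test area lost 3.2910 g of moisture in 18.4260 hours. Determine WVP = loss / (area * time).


Formula: WVP = loss / (area * time)
Substituting: WVP = 3.2910 / (13.2920 * 18.4260)
Result: 0.0134371 g/(cm^2*hr)


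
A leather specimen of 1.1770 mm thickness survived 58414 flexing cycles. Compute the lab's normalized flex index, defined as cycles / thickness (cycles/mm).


Formula: Index = cycles / thickness
Substituting: Index = 58414 / 1.1770
Result: 49629.5667 cycles/mm


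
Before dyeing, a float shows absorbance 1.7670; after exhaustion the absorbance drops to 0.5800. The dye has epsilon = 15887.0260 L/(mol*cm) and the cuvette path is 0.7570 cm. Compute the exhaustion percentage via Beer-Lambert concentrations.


c_initial = A_i / (epsilon * l) = 1.7670 / (15887.0260 * 0.7570) = 1.4693e-04 mol/L
c_final = A_f / (epsilon * l) = 0.5800 / (15887.0260 * 0.7570) = 4.8227e-05 mol/L
Exhaustion = (c_initial - c_final) / c_initial * 100 = (1.4693e-04 - 4.8227e-05) / 1.4693e-04 * 100 = 67.1760 %


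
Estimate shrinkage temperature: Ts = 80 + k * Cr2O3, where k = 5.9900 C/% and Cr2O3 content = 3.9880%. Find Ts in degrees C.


Formula: Ts = 80 + k * Cr2O3
Substituting: Ts = 80 + 5.9900 * 3.9880
Result: 103.8881 C


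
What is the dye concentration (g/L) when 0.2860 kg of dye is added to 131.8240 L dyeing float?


Formula: Conc = dye_mass(kg) / volume(L) * 1000
Substituting: Conc = 0.2860 / 131.8240 * 1000
Result: 2.1696 g/L


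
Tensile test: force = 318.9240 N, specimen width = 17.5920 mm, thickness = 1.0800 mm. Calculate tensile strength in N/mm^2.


Formula: TS = force / (width * thickness)
Substituting: TS = 318.9240 / (17.5920 * 1.0800)
Result: 16.7860 N/mm^2


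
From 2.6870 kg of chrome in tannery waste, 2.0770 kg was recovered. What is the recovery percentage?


Formula: Recovery = recovered / input * 100
Substituting: Recovery = 2.0770 / 2.6870 * 100
Result: 77.2981 %


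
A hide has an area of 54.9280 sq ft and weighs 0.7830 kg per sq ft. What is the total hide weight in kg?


Formula: Weight = area * weight_per_sqft
Substituting: Weight = 54.9280 * 0.7830
Result: 43.0086 kg


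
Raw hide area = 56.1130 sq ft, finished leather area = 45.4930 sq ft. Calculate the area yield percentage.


Formula: Yield = finished / raw * 100
Substituting: Yield = 45.4930 / 56.1130 * 100
Result: 81.0739 %


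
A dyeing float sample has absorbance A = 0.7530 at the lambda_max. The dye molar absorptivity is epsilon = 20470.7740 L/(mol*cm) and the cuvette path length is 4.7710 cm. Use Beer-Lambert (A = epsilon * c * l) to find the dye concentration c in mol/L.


Formula: c = A / (epsilon * l)
Substituting: c = 0.7530 / (20470.7740 * 4.7710)
Result: 7.7099e-06 mol/L


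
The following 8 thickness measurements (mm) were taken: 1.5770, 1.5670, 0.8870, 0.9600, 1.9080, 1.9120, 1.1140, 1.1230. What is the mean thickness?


Formula: Average = sum / n
Substituting: Average = 11.0480 / 8
Result: 1.3810 mm


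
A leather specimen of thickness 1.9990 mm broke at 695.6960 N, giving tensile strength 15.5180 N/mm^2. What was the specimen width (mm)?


Formula: w = F / (TS * t)
Substituting: w = 695.6960 / (15.5180 * 1.9990)
Result: 22.4270 mm


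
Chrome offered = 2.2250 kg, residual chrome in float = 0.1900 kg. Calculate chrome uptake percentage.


Formula: Uptake = (offered - residual) / offered * 100
Substituting: Uptake = (2.2250 - 0.1900) / 2.2250 * 100
Result: 91.4607 %


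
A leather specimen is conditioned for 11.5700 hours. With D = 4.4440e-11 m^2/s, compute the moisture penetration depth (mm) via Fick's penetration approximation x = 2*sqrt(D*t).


t = 11.5700 hr * 3600 = 41652.0000 s
D * t = 4.4440e-11 * 41652.0000 = 1.8510e-06
x = 2 * sqrt(D*t) = 2 * sqrt(1.8510e-06) = 0.00272104 m = 2.7210 mm


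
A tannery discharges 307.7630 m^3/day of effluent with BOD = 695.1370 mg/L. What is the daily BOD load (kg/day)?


Formula: BOD_load = volume * conc / 1000
Substituting: BOD_load = 307.7630 * 695.1370 / 1000
Result: 213.9374 kg/day


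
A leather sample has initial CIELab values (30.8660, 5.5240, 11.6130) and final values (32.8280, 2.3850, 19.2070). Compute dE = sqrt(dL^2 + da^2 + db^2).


dL = 1.9620, da = -3.1390, db = 7.5940
dE = sqrt(1.9620^2 + (-3.1390)^2 + 7.5940^2) = 8.4482


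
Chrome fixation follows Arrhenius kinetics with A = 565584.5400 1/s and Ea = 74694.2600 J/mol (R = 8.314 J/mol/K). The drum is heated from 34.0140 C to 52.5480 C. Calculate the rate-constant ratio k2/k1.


T1 = 34.0140 + 273.15 = 307.1640 K; T2 = 52.5480 + 273.15 = 325.6980 K
k1 = A * exp(-Ea/(R*T1)) = 565584.5400 * exp(-74694.2600/(8.314*307.1640)) = 1.1219e-07 1/s
k2 = A * exp(-Ea/(R*T2)) = 565584.5400 * exp(-74694.2600/(8.314*325.6980)) = 5.9263e-07 1/s
k2/k1 = 5.9263e-07 / 1.1219e-07 = 5.2826


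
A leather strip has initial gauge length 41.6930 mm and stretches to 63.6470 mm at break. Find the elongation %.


Formula: Elongation = (Lf - L0) / L0 * 100
Substituting: Elongation = (63.6470 - 41.6930) / 41.6930 * 100
Result: 52.6563 %


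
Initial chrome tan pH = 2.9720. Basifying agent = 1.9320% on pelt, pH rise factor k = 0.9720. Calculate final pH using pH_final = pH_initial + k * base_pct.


Formula: pH_final = pH_initial + k * base_pct
Substituting: pH_final = 2.9720 + 0.9720 * 1.9320
Result: 4.8499


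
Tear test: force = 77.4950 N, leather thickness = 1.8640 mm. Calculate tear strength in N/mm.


Formula: Tear strength = force / thickness
Substituting: Tear strength = 77.4950 / 1.8640
Result: 41.5746 N/mm


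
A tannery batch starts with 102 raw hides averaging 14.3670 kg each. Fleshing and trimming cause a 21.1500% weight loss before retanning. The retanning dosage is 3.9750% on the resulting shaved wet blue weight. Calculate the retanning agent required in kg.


Total_raw = N * avg_wt = 102 * 14.3670 = 1465.4340 kg
Substrate = Total_raw * (1 - loss/100) = 1465.4340 * (1 - 21.1500/100) = 1155.4947 kg
Retan = Substrate * pct / 100 = 1155.4947 * 3.9750 / 100 = 45.9309 kg


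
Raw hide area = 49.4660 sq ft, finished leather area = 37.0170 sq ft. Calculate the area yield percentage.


Formula: Yield = finished / raw * 100
Substituting: Yield = 37.0170 / 49.4660 * 100
Result: 74.8332 %


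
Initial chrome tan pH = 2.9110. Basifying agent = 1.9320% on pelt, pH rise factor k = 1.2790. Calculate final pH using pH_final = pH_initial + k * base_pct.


Formula: pH_final = pH_initial + k * base_pct
Substituting: pH_final = 2.9110 + 1.2790 * 1.9320
Result: 5.3820


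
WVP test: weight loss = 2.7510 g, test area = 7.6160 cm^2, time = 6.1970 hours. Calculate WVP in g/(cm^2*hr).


Formula: WVP = loss / (area * time)
Substituting: WVP = 2.7510 / (7.6160 * 6.1970)
Result: 0.0582884 g/(cm^2*hr)


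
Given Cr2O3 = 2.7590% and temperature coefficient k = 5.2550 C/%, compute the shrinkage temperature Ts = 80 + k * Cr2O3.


Formula: Ts = 80 + k * Cr2O3
Substituting: Ts = 80 + 5.2550 * 2.7590
Result: 94.4985 C


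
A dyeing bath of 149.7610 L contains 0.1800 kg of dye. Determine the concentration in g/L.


Formula: Conc = dye_mass(kg) / volume(L) * 1000
Substituting: Conc = 0.1800 / 149.7610 * 1000
Result: 1.2019 g/L


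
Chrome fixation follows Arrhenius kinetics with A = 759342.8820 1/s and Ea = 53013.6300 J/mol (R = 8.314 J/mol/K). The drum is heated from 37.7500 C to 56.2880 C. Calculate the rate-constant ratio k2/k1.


T1 = 37.7500 + 273.15 = 310.9000 K; T2 = 56.2880 + 273.15 = 329.4380 K
k1 = A * exp(-Ea/(R*T1)) = 759342.8820 * exp(-53013.6300/(8.314*310.9000)) = 9.4024e-04 1/s
k2 = A * exp(-Ea/(R*T2)) = 759342.8820 * exp(-53013.6300/(8.314*329.4380)) = 0.00298169 1/s
k2/k1 = 0.00298169 / 9.4024e-04 = 3.1712


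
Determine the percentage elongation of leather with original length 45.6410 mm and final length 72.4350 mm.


Formula: Elongation = (Lf - L0) / L0 * 100
Substituting: Elongation = (72.4350 - 45.6410) / 45.6410 * 100
Result: 58.7060 %


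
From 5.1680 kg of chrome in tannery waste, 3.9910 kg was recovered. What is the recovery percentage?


Formula: Recovery = recovered / input * 100
Substituting: Recovery = 3.9910 / 5.1680 * 100
Result: 77.2252 %


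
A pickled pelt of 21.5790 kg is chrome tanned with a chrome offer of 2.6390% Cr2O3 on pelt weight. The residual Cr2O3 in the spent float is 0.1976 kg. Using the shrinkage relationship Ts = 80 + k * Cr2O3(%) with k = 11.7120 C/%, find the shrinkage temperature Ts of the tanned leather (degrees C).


Offered = pelt * offer_pct / 100 = 21.5790 * 2.6390 / 100 = 0.5695 kg
Uptake = offered - residual = 0.5695 - 0.1976 = 0.3719 kg
Cr2O3% on pelt = uptake / pelt * 100 = 0.3719 / 21.5790 * 100 = 1.7233 %
Ts = 80 + k * Cr2O3% = 80 + 11.7120 * 1.7233 = 100.1832 C


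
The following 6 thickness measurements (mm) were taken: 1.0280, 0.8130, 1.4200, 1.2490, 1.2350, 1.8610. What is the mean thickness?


Formula: Average = sum / n
Substituting: Average = 7.6060 / 6
Result: 1.2677 mm


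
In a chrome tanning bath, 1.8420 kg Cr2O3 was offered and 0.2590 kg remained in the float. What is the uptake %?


Formula: Uptake = (offered - residual) / offered * 100
Substituting: Uptake = (1.8420 - 0.2590) / 1.8420 * 100
Result: 85.9392 %


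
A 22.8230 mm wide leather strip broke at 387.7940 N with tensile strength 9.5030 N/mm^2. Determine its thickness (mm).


Formula: t = F / (TS * w)
Substituting: t = 387.7940 / (9.5030 * 22.8230)
Result: 1.7880 mm


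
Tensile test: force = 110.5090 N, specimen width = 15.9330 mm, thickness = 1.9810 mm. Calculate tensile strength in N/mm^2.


Formula: TS = force / (width * thickness)
Substituting: TS = 110.5090 / (15.9330 * 1.9810)
Result: 3.5012 N/mm^2


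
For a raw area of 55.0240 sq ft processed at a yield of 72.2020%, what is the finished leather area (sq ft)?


Formula: finished = raw * yield / 100
Substituting: finished = 55.0240 * 72.2020 / 100
Result: 39.7284 sq ft


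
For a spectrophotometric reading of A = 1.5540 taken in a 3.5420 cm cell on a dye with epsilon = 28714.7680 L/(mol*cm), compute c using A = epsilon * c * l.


Formula: c = A / (epsilon * l)
Substituting: c = 1.5540 / (28714.7680 * 3.5420)
Result: 1.5279e-05 mol/L


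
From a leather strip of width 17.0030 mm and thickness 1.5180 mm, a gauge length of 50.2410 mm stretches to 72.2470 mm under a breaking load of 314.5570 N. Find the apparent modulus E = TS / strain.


TS = F / (w * t) = 314.5570 / (17.0030 * 1.5180) = 12.1871 N/mm^2
strain = (Lf - L0) / L0 = (72.2470 - 50.2410) / 50.2410 = 0.4380
E = TS / strain = 12.1871 / 0.4380 = 27.8240 N/mm^2


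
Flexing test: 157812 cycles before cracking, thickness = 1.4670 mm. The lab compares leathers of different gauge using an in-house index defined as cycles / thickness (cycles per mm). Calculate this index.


Formula: Index = cycles / thickness
Substituting: Index = 157812 / 1.4670
Result: 107574.6421 cycles/mm


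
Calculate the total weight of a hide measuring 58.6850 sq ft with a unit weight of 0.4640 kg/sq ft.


Formula: Weight = area * weight_per_sqft
Substituting: Weight = 58.6850 * 0.4640
Result: 27.2298 kg


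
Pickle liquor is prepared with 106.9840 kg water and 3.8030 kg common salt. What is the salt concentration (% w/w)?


Formula: Conc = salt / (water + salt) * 100
Substituting: Conc = 3.8030 / (106.9840 + 3.8030) * 100
Result: 3.4327 %


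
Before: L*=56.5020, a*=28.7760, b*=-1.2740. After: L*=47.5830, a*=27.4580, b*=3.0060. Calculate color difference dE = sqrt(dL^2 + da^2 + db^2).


dL = -8.9190, da = -1.3180, db = 4.2800
dE = sqrt((-8.9190)^2 + (-1.3180)^2 + 4.2800^2) = 9.9802


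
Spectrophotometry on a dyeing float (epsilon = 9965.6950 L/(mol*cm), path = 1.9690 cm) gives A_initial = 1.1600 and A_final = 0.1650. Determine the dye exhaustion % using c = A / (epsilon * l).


c_initial = A_i / (epsilon * l) = 1.1600 / (9965.6950 * 1.9690) = 5.9116e-05 mol/L
c_final = A_f / (epsilon * l) = 0.1650 / (9965.6950 * 1.9690) = 8.4087e-06 mol/L
Exhaustion = (c_initial - c_final) / c_initial * 100 = (5.9116e-05 - 8.4087e-06) / 5.9116e-05 * 100 = 85.7759 %


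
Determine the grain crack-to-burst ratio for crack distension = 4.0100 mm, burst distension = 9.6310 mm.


Formula: Ratio = crack / burst
Substituting: Ratio = 4.0100 / 9.6310
Result: 0.4164


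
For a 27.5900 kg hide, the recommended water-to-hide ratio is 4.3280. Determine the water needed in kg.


Formula: Water = hide_weight * ratio
Substituting: Water = 27.5900 * 4.3280
Result: 119.4095 kg


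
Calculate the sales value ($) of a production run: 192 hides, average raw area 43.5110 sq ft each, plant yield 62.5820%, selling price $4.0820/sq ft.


Raw_total = N * avg_area = 192 * 43.5110 = 8354.1120 sq ft
Finished = Raw_total * yield / 100 = 8354.1120 * 62.5820 / 100 = 5228.1704 sq ft
Value = Finished * price = 5228.1704 * 4.0820 = 21341.3915 $


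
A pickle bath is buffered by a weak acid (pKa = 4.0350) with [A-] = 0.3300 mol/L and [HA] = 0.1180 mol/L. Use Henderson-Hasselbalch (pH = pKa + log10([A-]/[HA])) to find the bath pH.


ratio = [A-] / [HA] = 0.3300 / 0.1180 = 2.7966
log10(ratio) = 0.4466
pH = pKa + log10(ratio) = 4.0350 + 0.4466 = 4.4816


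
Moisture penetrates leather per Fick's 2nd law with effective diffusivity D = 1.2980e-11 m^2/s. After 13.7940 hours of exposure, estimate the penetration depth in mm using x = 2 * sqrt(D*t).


t = 13.7940 hr * 3600 = 49658.4000 s
D * t = 1.2980e-11 * 49658.4000 = 6.4457e-07
x = 2 * sqrt(D*t) = 2 * sqrt(6.4457e-07) = 0.0016057 m = 1.6057 mm


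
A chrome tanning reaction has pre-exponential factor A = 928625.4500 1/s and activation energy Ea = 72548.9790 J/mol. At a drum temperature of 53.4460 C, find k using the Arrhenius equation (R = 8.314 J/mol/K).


T_K = T_C + 273.15 = 53.4460 + 273.15 = 326.5960 K
exponent = -Ea / (R * T_K) = -72548.9790 / (8.314 * 326.5960) = -26.7184
k = A * exp(exponent) = 928625.4500 * exp(-26.7184) = 2.3131e-06 1/s


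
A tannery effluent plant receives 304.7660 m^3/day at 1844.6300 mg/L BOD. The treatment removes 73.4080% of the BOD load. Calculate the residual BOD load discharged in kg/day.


Load_in = volume * conc / 1000 = 304.7660 * 1844.6300 / 1000 = 562.1805 kg/day
Removed = Load_in * eff / 100 = 562.1805 * 73.4080 / 100 = 412.6855 kg/day
Load_out = Load_in - Removed = 562.1805 - 412.6855 = 149.4950 kg/day


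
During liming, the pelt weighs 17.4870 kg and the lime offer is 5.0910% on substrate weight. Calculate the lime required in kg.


Formula: Lime = substrate * pct / 100
Substituting: Lime = 17.4870 * 5.0910 / 100
Result: 0.8903 kg


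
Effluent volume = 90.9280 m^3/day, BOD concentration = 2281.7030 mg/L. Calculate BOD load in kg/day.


Formula: BOD_load = volume * conc / 1000
Substituting: BOD_load = 90.9280 * 2281.7030 / 1000
Result: 207.4707 kg/day


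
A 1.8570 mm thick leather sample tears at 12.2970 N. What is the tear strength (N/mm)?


Formula: Tear strength = force / thickness
Substituting: Tear strength = 12.2970 / 1.8570
Result: 6.6220 N/mm


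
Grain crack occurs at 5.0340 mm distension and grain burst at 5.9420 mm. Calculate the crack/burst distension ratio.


Formula: Ratio = crack / burst
Substituting: Ratio = 5.0340 / 5.9420
Result: 0.8472


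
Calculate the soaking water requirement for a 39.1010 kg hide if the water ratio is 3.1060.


Formula: Water = hide_weight * ratio
Substituting: Water = 39.1010 * 3.1060
Result: 121.4477 kg


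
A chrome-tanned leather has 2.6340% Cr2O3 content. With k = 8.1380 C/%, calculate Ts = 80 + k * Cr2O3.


Formula: Ts = 80 + k * Cr2O3
Substituting: Ts = 80 + 8.1380 * 2.6340
Result: 101.4355 C


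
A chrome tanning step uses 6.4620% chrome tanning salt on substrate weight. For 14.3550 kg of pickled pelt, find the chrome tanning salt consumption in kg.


Formula: Chrome = substrate * pct / 100
Substituting: Chrome = 14.3550 * 6.4620 / 100
Result: 0.9276 kg


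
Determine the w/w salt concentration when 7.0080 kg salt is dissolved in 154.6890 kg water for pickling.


Formula: Conc = salt / (water + salt) * 100
Substituting: Conc = 7.0080 / (154.6890 + 7.0080) * 100
Result: 4.3340 %


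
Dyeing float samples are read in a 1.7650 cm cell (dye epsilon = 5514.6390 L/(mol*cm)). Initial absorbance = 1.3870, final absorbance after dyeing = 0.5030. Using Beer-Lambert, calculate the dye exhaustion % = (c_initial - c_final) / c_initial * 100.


c_initial = A_i / (epsilon * l) = 1.3870 / (5514.6390 * 1.7650) = 1.4250e-04 mol/L
c_final = A_f / (epsilon * l) = 0.5030 / (5514.6390 * 1.7650) = 5.1678e-05 mol/L
Exhaustion = (c_initial - c_final) / c_initial * 100 = (1.4250e-04 - 5.1678e-05) / 1.4250e-04 * 100 = 63.7347 %


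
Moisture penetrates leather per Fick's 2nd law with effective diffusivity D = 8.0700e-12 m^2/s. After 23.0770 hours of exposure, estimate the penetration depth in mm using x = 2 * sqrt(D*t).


t = 23.0770 hr * 3600 = 83077.2000 s
D * t = 8.0700e-12 * 83077.2000 = 6.7043e-07
x = 2 * sqrt(D*t) = 2 * sqrt(6.7043e-07) = 0.0016376 m = 1.6376 mm


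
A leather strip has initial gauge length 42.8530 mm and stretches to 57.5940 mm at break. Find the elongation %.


Formula: Elongation = (Lf - L0) / L0 * 100
Substituting: Elongation = (57.5940 - 42.8530) / 42.8530 * 100
Result: 34.3990 %


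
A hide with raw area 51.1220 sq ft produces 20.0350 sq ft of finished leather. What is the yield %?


Formula: Yield = finished / raw * 100
Substituting: Yield = 20.0350 / 51.1220 * 100
Result: 39.1906 %


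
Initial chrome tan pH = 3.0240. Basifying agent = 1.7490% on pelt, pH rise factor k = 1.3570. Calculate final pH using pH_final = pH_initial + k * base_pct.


Formula: pH_final = pH_initial + k * base_pct
Substituting: pH_final = 3.0240 + 1.3570 * 1.7490
Result: 5.3974


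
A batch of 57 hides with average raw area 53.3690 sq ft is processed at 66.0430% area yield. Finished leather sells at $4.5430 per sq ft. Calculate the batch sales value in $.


Raw_total = N * avg_area = 57 * 53.3690 = 3042.0330 sq ft
Finished = Raw_total * yield / 100 = 3042.0330 * 66.0430 / 100 = 2009.0499 sq ft
Value = Finished * price = 2009.0499 * 4.5430 = 9127.1135 $


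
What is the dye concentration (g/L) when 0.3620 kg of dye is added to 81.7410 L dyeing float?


Formula: Conc = dye_mass(kg) / volume(L) * 1000
Substituting: Conc = 0.3620 / 81.7410 * 1000
Result: 4.4286 g/L


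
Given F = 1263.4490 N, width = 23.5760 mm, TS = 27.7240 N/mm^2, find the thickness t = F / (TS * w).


Formula: t = F / (TS * w)
Substituting: t = 1263.4490 / (27.7240 * 23.5760)
Result: 1.9330 mm


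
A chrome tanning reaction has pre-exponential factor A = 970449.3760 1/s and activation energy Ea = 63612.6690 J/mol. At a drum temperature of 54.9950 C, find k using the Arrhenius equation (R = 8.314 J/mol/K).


T_K = T_C + 273.15 = 54.9950 + 273.15 = 328.1450 K
exponent = -Ea / (R * T_K) = -63612.6690 / (8.314 * 328.1450) = -23.3167
k = A * exp(exponent) = 970449.3760 * exp(-23.3167) = 7.2551e-05 1/s


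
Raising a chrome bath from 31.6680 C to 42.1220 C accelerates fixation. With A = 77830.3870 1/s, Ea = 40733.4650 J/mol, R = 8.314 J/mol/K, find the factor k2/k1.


T1 = 31.6680 + 273.15 = 304.8180 K; T2 = 42.1220 + 273.15 = 315.2720 K
k1 = A * exp(-Ea/(R*T1)) = 77830.3870 * exp(-40733.4650/(8.314*304.8180)) = 0.00814091 1/s
k2 = A * exp(-Ea/(R*T2)) = 77830.3870 * exp(-40733.4650/(8.314*315.2720)) = 0.0138719 1/s
k2/k1 = 0.0138719 / 0.00814091 = 1.7040


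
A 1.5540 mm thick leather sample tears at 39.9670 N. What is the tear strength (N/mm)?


Formula: Tear strength = force / thickness
Substituting: Tear strength = 39.9670 / 1.5540
Result: 25.7188 N/mm


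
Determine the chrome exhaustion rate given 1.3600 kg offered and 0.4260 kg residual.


Formula: Uptake = (offered - residual) / offered * 100
Substituting: Uptake = (1.3600 - 0.4260) / 1.3600 * 100
Result: 68.6765 %


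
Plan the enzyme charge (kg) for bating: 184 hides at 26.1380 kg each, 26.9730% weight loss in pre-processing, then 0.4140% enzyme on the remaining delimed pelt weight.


Total_raw = N * avg_wt = 184 * 26.1380 = 4809.3920 kg
Substrate = Total_raw * (1 - loss/100) = 4809.3920 * (1 - 26.9730/100) = 3512.1547 kg
Enzyme = Substrate * pct / 100 = 3512.1547 * 0.4140 / 100 = 14.5403 kg


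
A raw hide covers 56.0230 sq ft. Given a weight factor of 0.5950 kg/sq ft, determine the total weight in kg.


Formula: Weight = area * weight_per_sqft
Substituting: Weight = 56.0230 * 0.5950
Result: 33.3337 kg


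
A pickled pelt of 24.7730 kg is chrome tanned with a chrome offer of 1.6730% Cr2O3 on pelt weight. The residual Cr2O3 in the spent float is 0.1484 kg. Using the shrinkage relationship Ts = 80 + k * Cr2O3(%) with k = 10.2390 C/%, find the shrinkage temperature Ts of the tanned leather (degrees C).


Offered = pelt * offer_pct / 100 = 24.7730 * 1.6730 / 100 = 0.4145 kg
Uptake = offered - residual = 0.4145 - 0.1484 = 0.2661 kg
Cr2O3% on pelt = uptake / pelt * 100 = 0.2661 / 24.7730 * 100 = 1.0740 %
Ts = 80 + k * Cr2O3% = 80 + 10.2390 * 1.0740 = 90.9963 C


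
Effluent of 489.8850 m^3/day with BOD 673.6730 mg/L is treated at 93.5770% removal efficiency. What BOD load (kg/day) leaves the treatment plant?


Load_in = volume * conc / 1000 = 489.8850 * 673.6730 / 1000 = 330.0223 kg/day
Removed = Load_in * eff / 100 = 330.0223 * 93.5770 / 100 = 308.8250 kg/day
Load_out = Load_in - Removed = 330.0223 - 308.8250 = 21.1973 kg/day


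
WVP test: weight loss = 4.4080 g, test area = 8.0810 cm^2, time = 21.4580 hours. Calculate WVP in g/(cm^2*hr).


Formula: WVP = loss / (area * time)
Substituting: WVP = 4.4080 / (8.0810 * 21.4580)
Result: 0.0254207 g/(cm^2*hr)


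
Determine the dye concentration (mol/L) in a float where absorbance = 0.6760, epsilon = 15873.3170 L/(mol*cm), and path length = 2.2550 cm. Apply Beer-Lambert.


Formula: c = A / (epsilon * l)
Substituting: c = 0.6760 / (15873.3170 * 2.2550)
Result: 1.8886e-05 mol/L


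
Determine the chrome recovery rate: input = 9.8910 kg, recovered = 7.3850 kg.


Formula: Recovery = recovered / input * 100
Substituting: Recovery = 7.3850 / 9.8910 * 100
Result: 74.6638 %


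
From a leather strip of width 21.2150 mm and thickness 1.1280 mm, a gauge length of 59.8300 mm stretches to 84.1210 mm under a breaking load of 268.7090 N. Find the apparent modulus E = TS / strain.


TS = F / (w * t) = 268.7090 / (21.2150 * 1.1280) = 11.2287 N/mm^2
strain = (Lf - L0) / L0 = (84.1210 - 59.8300) / 59.8300 = 0.4060
E = TS / strain = 11.2287 / 0.4060 = 27.6569 N/mm^2


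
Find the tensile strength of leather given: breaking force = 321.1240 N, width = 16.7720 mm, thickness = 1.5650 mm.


Formula: TS = force / (width * thickness)
Substituting: TS = 321.1240 / (16.7720 * 1.5650)
Result: 12.2341 N/mm^2


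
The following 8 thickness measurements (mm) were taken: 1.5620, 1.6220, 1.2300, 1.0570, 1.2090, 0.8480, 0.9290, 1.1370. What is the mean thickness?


Formula: Average = sum / n
Substituting: Average = 9.5940 / 8
Result: 1.1992 mm


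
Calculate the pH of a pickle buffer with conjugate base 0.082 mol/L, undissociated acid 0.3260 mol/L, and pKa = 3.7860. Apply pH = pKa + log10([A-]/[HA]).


ratio = [A-] / [HA] = 0.082 / 0.3260 = 0.2515
log10(ratio) = -0.5994
pH = pKa + log10(ratio) = 3.7860 - 0.5994 = 3.1866


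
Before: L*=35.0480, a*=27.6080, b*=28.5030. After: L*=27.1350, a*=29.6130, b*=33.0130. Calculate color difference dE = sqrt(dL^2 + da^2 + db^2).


dL = -7.9130, da = 2.0050, db = 4.5100
dE = sqrt((-7.9130)^2 + 2.0050^2 + 4.5100^2) = 9.3261


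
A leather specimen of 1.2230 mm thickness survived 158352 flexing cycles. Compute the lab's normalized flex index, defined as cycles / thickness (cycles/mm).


Formula: Index = cycles / thickness
Substituting: Index = 158352 / 1.2230
Result: 129478.3320 cycles/mm


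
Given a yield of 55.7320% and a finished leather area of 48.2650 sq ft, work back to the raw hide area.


Formula: raw = finished * 100 / yield
Substituting: raw = 48.2650 * 100 / 55.7320
Result: 86.6020 sq ft


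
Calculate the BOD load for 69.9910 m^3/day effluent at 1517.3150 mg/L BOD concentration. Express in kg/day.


Formula: BOD_load = volume * conc / 1000
Substituting: BOD_load = 69.9910 * 1517.3150 / 1000
Result: 106.1984 kg/day


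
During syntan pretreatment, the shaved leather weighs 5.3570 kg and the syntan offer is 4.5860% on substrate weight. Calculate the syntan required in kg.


Formula: Syntan = substrate * pct / 100
Substituting: Syntan = 5.3570 * 4.5860 / 100
Result: 0.2457 kg


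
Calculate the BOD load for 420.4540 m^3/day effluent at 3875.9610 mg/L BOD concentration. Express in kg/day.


Formula: BOD_load = volume * conc / 1000
Substituting: BOD_load = 420.4540 * 3875.9610 / 1000
Result: 1629.6633 kg/day


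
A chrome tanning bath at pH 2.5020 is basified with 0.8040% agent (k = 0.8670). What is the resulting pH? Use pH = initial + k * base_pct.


Formula: pH_final = pH_initial + k * base_pct
Substituting: pH_final = 2.5020 + 0.8670 * 0.8040
Result: 3.1991


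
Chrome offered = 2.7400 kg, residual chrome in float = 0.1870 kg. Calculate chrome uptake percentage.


Formula: Uptake = (offered - residual) / offered * 100
Substituting: Uptake = (2.7400 - 0.1870) / 2.7400 * 100
Result: 93.1752 %


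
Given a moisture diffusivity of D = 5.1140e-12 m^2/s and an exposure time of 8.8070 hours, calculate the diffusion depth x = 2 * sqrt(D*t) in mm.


t = 8.8070 hr * 3600 = 31705.2000 s
D * t = 5.1140e-12 * 31705.2000 = 1.6214e-07
x = 2 * sqrt(D*t) = 2 * sqrt(1.6214e-07) = 8.0533e-04 m = 0.8053 mm


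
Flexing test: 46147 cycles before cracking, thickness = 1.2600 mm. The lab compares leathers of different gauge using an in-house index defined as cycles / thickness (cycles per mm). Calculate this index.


Formula: Index = cycles / thickness
Substituting: Index = 46147 / 1.2600
Result: 36624.6032 cycles/mm


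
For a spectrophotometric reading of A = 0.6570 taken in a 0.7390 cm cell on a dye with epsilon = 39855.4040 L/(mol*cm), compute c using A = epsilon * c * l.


Formula: c = A / (epsilon * l)
Substituting: c = 0.6570 / (39855.4040 * 0.7390)
Result: 2.2307e-05 mol/L


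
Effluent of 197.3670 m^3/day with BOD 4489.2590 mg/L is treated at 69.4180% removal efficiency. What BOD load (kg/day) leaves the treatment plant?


Load_in = volume * conc / 1000 = 197.3670 * 4489.2590 / 1000 = 886.0316 kg/day
Removed = Load_in * eff / 100 = 886.0316 * 69.4180 / 100 = 615.0654 kg/day
Load_out = Load_in - Removed = 886.0316 - 615.0654 = 270.9662 kg/day


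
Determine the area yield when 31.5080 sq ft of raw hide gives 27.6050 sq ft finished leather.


Formula: Yield = finished / raw * 100
Substituting: Yield = 27.6050 / 31.5080 * 100
Result: 87.6127 %


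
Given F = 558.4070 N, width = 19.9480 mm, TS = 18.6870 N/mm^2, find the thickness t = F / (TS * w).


Formula: t = F / (TS * w)
Substituting: t = 558.4070 / (18.6870 * 19.9480)
Result: 1.4980 mm


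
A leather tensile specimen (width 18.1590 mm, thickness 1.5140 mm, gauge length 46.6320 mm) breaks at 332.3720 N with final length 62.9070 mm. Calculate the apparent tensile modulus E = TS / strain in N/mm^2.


TS = F / (w * t) = 332.3720 / (18.1590 * 1.5140) = 12.0895 N/mm^2
strain = (Lf - L0) / L0 = (62.9070 - 46.6320) / 46.6320 = 0.3490
E = TS / strain = 12.0895 / 0.3490 = 34.6393 N/mm^2


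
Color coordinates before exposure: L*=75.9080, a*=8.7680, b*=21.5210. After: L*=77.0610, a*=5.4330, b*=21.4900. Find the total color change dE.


dL = 1.1530, da = -3.3350, db = -0.031
dE = sqrt(1.1530^2 + (-3.3350)^2 + (-0.031)^2) = 3.5288


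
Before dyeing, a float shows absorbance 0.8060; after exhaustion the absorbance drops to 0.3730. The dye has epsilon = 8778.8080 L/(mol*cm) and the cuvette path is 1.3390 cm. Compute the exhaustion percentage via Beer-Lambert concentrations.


c_initial = A_i / (epsilon * l) = 0.8060 / (8778.8080 * 1.3390) = 6.8568e-05 mol/L
c_final = A_f / (epsilon * l) = 0.3730 / (8778.8080 * 1.3390) = 3.1732e-05 mol/L
Exhaustion = (c_initial - c_final) / c_initial * 100 = (6.8568e-05 - 3.1732e-05) / 6.8568e-05 * 100 = 53.7221 %


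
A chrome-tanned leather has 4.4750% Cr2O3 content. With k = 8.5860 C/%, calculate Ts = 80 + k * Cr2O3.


Formula: Ts = 80 + k * Cr2O3
Substituting: Ts = 80 + 8.5860 * 4.4750
Result: 118.4223 C


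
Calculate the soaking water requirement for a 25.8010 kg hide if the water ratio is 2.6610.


Formula: Water = hide_weight * ratio
Substituting: Water = 25.8010 * 2.6610
Result: 68.6565 kg


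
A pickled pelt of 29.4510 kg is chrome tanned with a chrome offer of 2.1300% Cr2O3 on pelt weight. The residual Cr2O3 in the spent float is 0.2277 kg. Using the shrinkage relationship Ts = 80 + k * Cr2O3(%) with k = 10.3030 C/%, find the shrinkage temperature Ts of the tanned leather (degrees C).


Offered = pelt * offer_pct / 100 = 29.4510 * 2.1300 / 100 = 0.6273 kg
Uptake = offered - residual = 0.6273 - 0.2277 = 0.3996 kg
Cr2O3% on pelt = uptake / pelt * 100 = 0.3996 / 29.4510 * 100 = 1.3569 %
Ts = 80 + k * Cr2O3% = 80 + 10.3030 * 1.3569 = 93.9796 C


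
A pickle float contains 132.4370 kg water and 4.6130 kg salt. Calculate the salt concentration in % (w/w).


Formula: Conc = salt / (water + salt) * 100
Substituting: Conc = 4.6130 / (132.4370 + 4.6130) * 100
Result: 3.3659 %


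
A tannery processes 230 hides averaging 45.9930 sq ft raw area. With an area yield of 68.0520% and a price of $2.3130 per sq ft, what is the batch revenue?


Raw_total = N * avg_area = 230 * 45.9930 = 10578.3900 sq ft
Finished = Raw_total * yield / 100 = 10578.3900 * 68.0520 / 100 = 7198.8060 sq ft
Value = Finished * price = 7198.8060 * 2.3130 = 16650.8382 $


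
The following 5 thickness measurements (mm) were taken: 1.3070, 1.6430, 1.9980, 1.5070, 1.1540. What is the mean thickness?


Formula: Average = sum / n
Substituting: Average = 7.6090 / 5
Result: 1.5218 mm


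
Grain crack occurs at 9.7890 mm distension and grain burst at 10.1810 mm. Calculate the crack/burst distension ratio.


Formula: Ratio = crack / burst
Substituting: Ratio = 9.7890 / 10.1810
Result: 0.9615


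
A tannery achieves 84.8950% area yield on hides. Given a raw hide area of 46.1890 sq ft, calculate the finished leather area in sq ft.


Formula: finished = raw * yield / 100
Substituting: finished = 46.1890 * 84.8950 / 100
Result: 39.2122 sq ft


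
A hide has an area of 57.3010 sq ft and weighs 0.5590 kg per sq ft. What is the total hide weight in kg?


Formula: Weight = area * weight_per_sqft
Substituting: Weight = 57.3010 * 0.5590
Result: 32.0313 kg


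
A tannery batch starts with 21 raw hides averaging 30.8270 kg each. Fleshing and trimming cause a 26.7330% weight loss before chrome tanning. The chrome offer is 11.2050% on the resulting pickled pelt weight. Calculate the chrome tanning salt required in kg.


Total_raw = N * avg_wt = 21 * 30.8270 = 647.3670 kg
Substrate = Total_raw * (1 - loss/100) = 647.3670 * (1 - 26.7330/100) = 474.3064 kg
Chrome = Substrate * pct / 100 = 474.3064 * 11.2050 / 100 = 53.1460 kg


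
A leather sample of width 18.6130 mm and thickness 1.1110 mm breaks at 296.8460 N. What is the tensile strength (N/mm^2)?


Formula: TS = force / (width * thickness)
Substituting: TS = 296.8460 / (18.6130 * 1.1110)
Result: 14.3549 N/mm^2


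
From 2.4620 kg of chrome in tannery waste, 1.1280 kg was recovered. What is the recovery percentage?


Formula: Recovery = recovered / input * 100
Substituting: Recovery = 1.1280 / 2.4620 * 100
Result: 45.8164 %


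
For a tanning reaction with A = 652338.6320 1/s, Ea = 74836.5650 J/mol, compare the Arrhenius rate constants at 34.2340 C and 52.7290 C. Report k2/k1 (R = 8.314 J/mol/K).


T1 = 34.2340 + 273.15 = 307.3840 K; T2 = 52.7290 + 273.15 = 325.8790 K
k1 = A * exp(-Ea/(R*T1)) = 652338.6320 * exp(-74836.5650/(8.314*307.3840)) = 1.2497e-07 1/s
k2 = A * exp(-Ea/(R*T2)) = 652338.6320 * exp(-74836.5650/(8.314*325.8790)) = 6.5857e-07 1/s
k2/k1 = 6.5857e-07 / 1.2497e-07 = 5.2696


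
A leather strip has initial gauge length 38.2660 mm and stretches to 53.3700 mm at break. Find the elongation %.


Formula: Elongation = (Lf - L0) / L0 * 100
Substituting: Elongation = (53.3700 - 38.2660) / 38.2660 * 100
Result: 39.4711 %


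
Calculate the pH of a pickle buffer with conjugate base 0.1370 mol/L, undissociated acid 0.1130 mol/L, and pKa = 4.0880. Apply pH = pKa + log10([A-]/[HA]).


ratio = [A-] / [HA] = 0.1370 / 0.1130 = 1.2124
log10(ratio) = 0.0836421
pH = pKa + log10(ratio) = 4.0880 + 0.0836421 = 4.1716
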